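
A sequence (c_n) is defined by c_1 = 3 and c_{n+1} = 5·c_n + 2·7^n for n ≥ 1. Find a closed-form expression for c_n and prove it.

c_n = -4·5^(n - 1) + 7^n

Computing the first terms: c_1 = 3, c_2 = 29, c_3 = 243. This suggests c_n = -4·5^(n - 1) + 7^n.
Base case (n = 1): the formula gives 3 = 3 = c_1.
Inductive step: assume the claim holds for n = p, so c_p = -4·5^(p - 1) + 7^p.
Then c_{p+1} = 5·c_p + 2·7^p = 5·(-4·5^(p - 1) + 7^p) + 2·7^p = -4·5^p + 7^(p + 1) = -4·5^((p+1) - 1) + 7^(p+1),
which is the claimed formula at n = p+1.
Hence, by induction on n, the claim holds for every n ≥ 1.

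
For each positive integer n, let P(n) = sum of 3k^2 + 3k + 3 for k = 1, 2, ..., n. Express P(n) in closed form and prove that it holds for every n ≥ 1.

P(n) = n(n^2 + 3n + 5)

We claim P(n) = n(n^2 + 3n + 5) for all n ≥ 1.
When n = 1: P(1) = 9, and the closed form gives 9. They agree.
Suppose the result is true for n = k, so P(k) = k(k^2 + 3k + 5).
Then P(k+1) = P(k) + (3k + 3(k + 1)^2 + 6) = (k(k^2 + 3k + 5)) + (3k + 3(k + 1)^2 + 6).
Simplifying, P(k+1) = (k + 1)(k^2 + 5k + 9) = (k+1)((k+1)^2 + 3(k+1) + 5),
which is the closed form with n = k+1.
By induction, the statement is established for all n ≥ 1.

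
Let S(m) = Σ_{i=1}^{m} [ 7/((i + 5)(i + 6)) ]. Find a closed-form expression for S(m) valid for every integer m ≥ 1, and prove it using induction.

S(m) = 7m/(6(m + 6))

We claim S(m) = 7m/(6(m + 6)) for all m ≥ 1.
When m = 1: S(1) = 1/6, and the closed form gives 1/6. They agree.
Suppose the result is true for m = i, so S(i) = 7i/(6(i + 6)).
Then S(i+1) = S(i) + (7/((i + 6)(i + 7))) = (7i/(6(i + 6))) + (7/((i + 6)(i + 7))).
Simplifying, S(i+1) = 7(i + 1)/(6(i + 7)) = 7(i+1)/(6((i+1) + 6)),
which is the closed form with m = i+1.
By induction, the statement is established for all m ≥ 1.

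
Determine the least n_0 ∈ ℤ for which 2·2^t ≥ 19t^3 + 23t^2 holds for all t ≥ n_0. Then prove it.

n_0 = 16

At t = 15: 65536 < 69300, so the inequality fails and n_0 ≥ 16. We prove 2·2^t ≥ 19t^3 + 23t^2 for all t ≥ 16.
When t = 16: 2·2^t = 131072 and 19t^3 + 23t^2 = 83712, so 131072 ≥ 83712.
Suppose the result is true for t = i, so 2·2^i ≥ 19i^3 + 23i^2.
Then 2·2^(i + 1) = 2·(2·2^i) ≥ 2·(19i^3 + 23i^2).
Also, for i ≥ 16 we have 2·(19i^3 + 23i^2) ≥ 19(i+1)^3 + 23(i+1)^2, since 2·(19i^3 + 23i^2) − (19(i+1)^3 + 23(i+1)^2) = 19i^3 - 34i^2 - 103i - 42, which is nonnegative for all i ≥ 16.
Combining, 2·2^(i + 1) ≥ 19(i+1)^3 + 23(i+1)^2.
By induction, the statement is established for all t ≥ 16.
Hence the smallest such n_0 is 16.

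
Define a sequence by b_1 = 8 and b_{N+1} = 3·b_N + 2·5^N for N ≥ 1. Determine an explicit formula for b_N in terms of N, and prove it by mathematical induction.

Computing the first terms: b_1 = 8, b_2 = 34, b_3 = 152. This suggests b_N = 3^N + 5^N.
For the base case N = 1: the formula gives 8 = 8 = b_1.
Suppose the result is true for N = j, so b_j = 3^j + 5^j.
Then b_{j+1} = 3·b_j + 2·5^j = 3·(3^j + 5^j) + 2·5^j = 3^(j + 1) + 5^(j + 1),
which is the claimed formula at N = j+1.
By the principle of mathematical induction, the result holds for all N ≥ 1.

b_N = 3^N + 5^N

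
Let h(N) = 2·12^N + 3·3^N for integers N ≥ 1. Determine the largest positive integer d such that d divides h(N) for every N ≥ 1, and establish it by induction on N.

d = 3

Computing the first values: h(1) = 33 and h(2) = 315; gcd(33, 315) = 3, so d ≤ 3.
We prove 3 | 2·12^N + 3·3^N for all N ≥ 1 by induction on N.
When N = 1: h(1) = 33 = 3·(11), so 3 | h(1).
Suppose the result is true for N = r, i.e. 3 | h(r). Then
h(r+1) − 12·h(r) = (2·12^(r+1) + 3·3^(r+1)) − 12·(2·12^r + 3·3^r) = (3)·3^r·(3 − 12) = (-27)·3^r. Since 3 | h(r) by the inductive hypothesis, 3 | 12·h(r); and 3 | -27 since -27 = 3·-9. Therefore 3 | h(r+1).
By induction, the statement is established for all N ≥ 1.
Therefore the largest such d is 3.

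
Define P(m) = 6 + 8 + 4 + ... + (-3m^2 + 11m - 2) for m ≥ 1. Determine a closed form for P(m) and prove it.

We claim P(m) = -m(m^2 - 4m - 3) for all m ≥ 1.
Base case (m = 1): P(1) = 6, and the closed form gives 6. They agree.
Inductive step: assume the claim holds for m = j, so P(j) = j(-j^2 + 4j + 3).
Then P(j+1) = P(j) + (-3j^2 + 5j + 6) = (j(-j^2 + 4j + 3)) + (-3j^2 + 5j + 6).
Simplifying, P(j+1) = -(j + 1)(j^2 - 2j - 6) = -(j+1)((j+1)^2 - 4(j+1) - 3),
which is the closed form with m = j+1.
Hence, by induction on m, the claim holds for every m ≥ 1.

P(m) = -m(m^2 - 4m - 3)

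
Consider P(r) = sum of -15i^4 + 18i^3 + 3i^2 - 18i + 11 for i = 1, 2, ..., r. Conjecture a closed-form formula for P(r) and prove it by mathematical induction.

We claim P(r) = -r(3r^4 + 3r^3 - 5r^2 + 3r - 3) for all r ≥ 1.
When r = 1: P(1) = -1, and the closed form gives -1. They agree.
For the inductive step, assume it holds for an arbitrary i ≥ 1, so P(i) = i(-3i^4 - 3i^3 + 5i^2 - 3i + 3).
Then P(i+1) = P(i) + (-15i^4 - 42i^3 - 33i^2 - 18i - 1) = (i(-3i^4 - 3i^3 + 5i^2 - 3i + 3)) + (-15i^4 - 42i^3 - 33i^2 - 18i - 1).
Simplifying, P(i+1) = -(i + 1)(3i^4 + 15i^3 + 22i^2 + 14i + 1) = -(i+1)(3(i+1)^4 + 3(i+1)^3 - 5(i+1)^2 + 3(i+1) - 3),
which is the closed form with r = i+1.
This completes the induction.

P(r) = -r(3r^4 + 3r^3 - 5r^2 + 3r - 3)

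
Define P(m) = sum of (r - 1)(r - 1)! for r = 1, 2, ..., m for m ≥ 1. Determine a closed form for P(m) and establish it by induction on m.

We claim P(m) = m! - 1 for all m ≥ 1.
Base case (m = 1): P(1) = 0, and the closed form gives 0. They agree.
Inductive step: assume the claim holds for m = r, so P(r) = r! - 1.
Then P(r+1) = P(r) + (r·r!) = (r! - 1) + (r·r!).
Simplifying, P(r+1) = (r+1)! - 1,
which is the closed form with m = r+1.
This completes the induction.

P(m) = m! - 1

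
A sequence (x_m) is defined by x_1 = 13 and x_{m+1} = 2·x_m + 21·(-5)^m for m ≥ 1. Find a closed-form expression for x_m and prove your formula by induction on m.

Computing the first terms: x_1 = 13, x_2 = -79, x_3 = 367. This suggests x_m = -3(-5)^m - 2^m.
Base case (m = 1): the formula gives 13 = 13 = x_1.
Inductive step: suppose the statement holds for some i ≥ 1, so x_i = -3(-5)^i - 2^i.
Then x_{i+1} = 2·x_i + 21·(-5)^i = 2·(-3(-5)^i - 2^i) + 21·(-5)^i = -3(-5)^(i + 1) - 2^(i + 1),
which is the claimed formula at m = i+1.
By the principle of mathematical induction, the result holds for all m ≥ 1.

x_m = -3(-5)^m - 2^m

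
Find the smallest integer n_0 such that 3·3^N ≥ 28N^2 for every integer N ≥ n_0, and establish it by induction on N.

At N = 4: 243 < 448, so the inequality fails and n_0 ≥ 5. We prove 3·3^N ≥ 28N^2 for all N ≥ 5.
For the base case N = 5: 3·3^N = 729 and 28N^2 = 700, so 729 ≥ 700.
Inductive step: assume the claim holds for N = i, so 3·3^i ≥ 28i^2.
Then 3·3^(i + 1) = 3·(3·3^i) ≥ 3·(28i^2).
Also, for i ≥ 5 we have 3·(28i^2) ≥ 28(i+1)^2, since 3 ≥ (1 + 1/i)^2 for all i ≥ 5.
Combining, 3·3^(i + 1) ≥ 28(i+1)^2.
By induction, the statement is established for all N ≥ 5.
Hence the smallest such n_0 is 5.

n_0 = 5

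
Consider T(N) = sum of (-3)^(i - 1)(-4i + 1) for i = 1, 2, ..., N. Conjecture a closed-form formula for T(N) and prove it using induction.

T(N) = (-3)^N·N

We claim T(N) = (-3)^N·N for all N ≥ 1.
Base step (N = 1): T(1) = -3, and the closed form gives -3. They agree.
Suppose the result is true for N = i, so T(i) = (-3)^i·i.
Then T(i+1) = T(i) + ((-3)^i(-4i - 3)) = ((-3)^i·i) + ((-3)^i(-4i - 3)).
Simplifying, T(i+1) = (-3)^(i + 1)(i + 1) = (-3)^(i+1)·(i+1),
which is the closed form with N = i+1.
Hence, by induction on N, the claim holds for every N ≥ 1.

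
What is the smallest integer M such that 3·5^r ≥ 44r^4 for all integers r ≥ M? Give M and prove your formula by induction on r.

M = 7

At r = 6: 46875 < 57024, so the inequality fails and M ≥ 7. We prove 3·5^r ≥ 44r^4 for all r ≥ 7.
Base step (r = 7): 3·5^r = 234375 and 44r^4 = 105644, so 234375 ≥ 105644.
Inductive step: suppose the statement holds for some p ≥ 7, so 3·5^p ≥ 44p^4.
Then 3·5^(p + 1) = 5·(3·5^p) ≥ 5·(44p^4).
Also, for p ≥ 7 we have 5·(44p^4) ≥ 44(p+1)^4, since 5 ≥ (1 + 1/p)^4 for all p ≥ 7.
Combining, 3·5^(p + 1) ≥ 44(p+1)^4.
By induction, the statement is established for all r ≥ 7.
Hence the smallest such M is 7.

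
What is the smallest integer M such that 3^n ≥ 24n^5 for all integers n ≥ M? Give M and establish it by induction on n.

M = 16

At n = 15: 14348907 < 18225000, so the inequality fails and M ≥ 16. We prove 3^n ≥ 24n^5 for all n ≥ 16.
When n = 16: 3^n = 43046721 and 24n^5 = 25165824, so 43046721 ≥ 25165824.
Suppose the result is true for n = m, so 3^m ≥ 24m^5.
Then 3^(m + 1) = 3·(3^m) ≥ 3·(24m^5).
Also, for m ≥ 16 we have 3·(24m^5) ≥ 24(m+1)^5, since 3 ≥ (1 + 1/m)^5 for all m ≥ 16.
Combining, 3^(m + 1) ≥ 24(m+1)^5.
By induction, the statement is established for all n ≥ 16.
Hence the smallest such M is 16.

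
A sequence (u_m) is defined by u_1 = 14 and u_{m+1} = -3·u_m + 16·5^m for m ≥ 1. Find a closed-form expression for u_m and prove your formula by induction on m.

u_m = 4(-3)^(m - 1) + 2·5^m

Computing the first terms: u_1 = 14, u_2 = 38, u_3 = 286. This suggests u_m = 4(-3)^(m - 1) + 2·5^m.
When m = 1: the formula gives 14 = 14 = u_1.
Inductive step: assume the claim holds for m = j, so u_j = 4(-3)^(j - 1) + 2·5^j.
Then u_{j+1} = -3·u_j + 16·5^j = -3·(4(-3)^(j - 1) + 2·5^j) + 16·5^j = 4(-3)^j + 2·5^(j + 1) = 4(-3)^((j+1) - 1) + 2·5^(j+1),
which is the claimed formula at m = j+1.
This completes the induction.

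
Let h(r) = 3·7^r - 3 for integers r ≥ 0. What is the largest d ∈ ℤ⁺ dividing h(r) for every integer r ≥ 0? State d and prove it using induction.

d = 18

Computing the first values: h(0) = 0 and h(1) = 18; gcd(0, 18) = 18, so d ≤ 18.
We prove 18 | 3·7^r - 3 for all r ≥ 0 by induction on r.
When r = 0: h(0) = 0 = 18·(0), so 18 | h(0).
For the inductive step, assume it holds for an arbitrary j ≥ 0, i.e. 18 | h(j). Then
h(j+1) = 3·7^(j+1) - 3 = 7·(3·7^j - 3) + 18 = 7·h(j) + 18. The first term is divisible by 18 by the inductive hypothesis, and 18 is divisible by 18. Hence 18 | h(j+1).
Hence, by induction on r, the claim holds for every r ≥ 0.
Therefore the largest such d is 18.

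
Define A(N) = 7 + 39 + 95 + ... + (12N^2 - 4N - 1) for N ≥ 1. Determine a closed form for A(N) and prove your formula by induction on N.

A(N) = N(4N^2 + 4N - 1)

We claim A(N) = N(4N^2 + 4N - 1) for all N ≥ 1.
When N = 1: A(1) = 7, and the closed form gives 7. They agree.
Inductive step: suppose the statement holds for some j ≥ 1, so A(j) = j(4j^2 + 4j - 1).
Then A(j+1) = A(j) + (12j^2 + 20j + 7) = (j(4j^2 + 4j - 1)) + (12j^2 + 20j + 7).
Simplifying, A(j+1) = (j + 1)(4j^2 + 12j + 7) = (j+1)(4(j+1)^2 + 4(j+1) - 1),
which is the closed form with N = j+1.
By induction, the statement is established for all N ≥ 1.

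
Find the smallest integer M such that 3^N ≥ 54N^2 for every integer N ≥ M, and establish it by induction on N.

At N = 7: 2187 < 2646, so the inequality fails and M ≥ 8. We prove 3^N ≥ 54N^2 for all N ≥ 8.
Base case (N = 8): 3^N = 6561 and 54N^2 = 3456, so 6561 ≥ 3456.
Suppose the result is true for N = i, so 3^i ≥ 54i^2.
Then 3^(i + 1) = 3·(3^i) ≥ 3·(54i^2).
Also, for i ≥ 8 we have 3·(54i^2) ≥ 54(i+1)^2, since 3 ≥ (1 + 1/i)^2 for all i ≥ 8.
Combining, 3^(i + 1) ≥ 54(i+1)^2.
By the principle of mathematical induction, the result holds for all N ≥ 8.
Hence the smallest such M is 8.

M = 8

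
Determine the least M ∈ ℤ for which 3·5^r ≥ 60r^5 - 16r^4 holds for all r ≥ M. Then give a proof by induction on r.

At r = 8: 1171875 < 1900544, so the inequality fails and M ≥ 9. We prove 3·5^r ≥ 60r^5 - 16r^4 for all r ≥ 9.
Base step (r = 9): 3·5^r = 5859375 and 60r^5 - 16r^4 = 3437964, so 5859375 ≥ 3437964.
Inductive step: suppose the statement holds for some i ≥ 9, so 3·5^i ≥ 60i^5 - 16i^4.
Then 3·5^(i + 1) = 5·(3·5^i) ≥ 5·(60i^5 - 16i^4).
Also, for i ≥ 9 we have 5·(60i^5 - 16i^4) ≥ 60(i+1)^5 - 16(i+1)^4, since 5·(60i^5 - 16i^4) − (60(i+1)^5 - 16(i+1)^4) = 240i^5 - 364i^4 - 536i^3 - 504i^2 - 236i - 44, which is nonnegative for all i ≥ 9.
Combining, 3·5^(i + 1) ≥ 60(i+1)^5 - 16(i+1)^4.
This completes the induction.
Hence the smallest such M is 9.

M = 9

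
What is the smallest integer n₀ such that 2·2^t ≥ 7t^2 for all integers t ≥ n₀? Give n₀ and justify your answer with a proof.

At t = 7: 256 < 343, so the inequality fails and n₀ ≥ 8. We prove 2·2^t ≥ 7t^2 for all t ≥ 8.
Base case (t = 8): 2·2^t = 512 and 7t^2 = 448, so 512 ≥ 448.
Inductive step: assume the claim holds for t = m, so 2·2^m ≥ 7m^2.
Then 2·2^(m + 1) = 2·(2·2^m) ≥ 2·(7m^2).
Also, for m ≥ 8 we have 2·(7m^2) ≥ 7(m+1)^2, since 2 ≥ (1 + 1/m)^2 for all m ≥ 8.
Combining, 2·2^(m + 1) ≥ 7(m+1)^2.
This completes the induction.
Hence the smallest such n₀ is 8.

n₀ = 8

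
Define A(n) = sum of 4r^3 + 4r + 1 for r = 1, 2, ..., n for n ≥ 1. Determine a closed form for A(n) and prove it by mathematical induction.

We claim A(n) = n(n^3 + 2n^2 + 3n + 3) for all n ≥ 1.
Base step (n = 1): A(1) = 9, and the closed form gives 9. They agree.
Inductive step: suppose the statement holds for some r ≥ 1, so A(r) = r(r^3 + 2r^2 + 3r + 3).
Then A(r+1) = A(r) + (4r + 4(r + 1)^3 + 5) = (r(r^3 + 2r^2 + 3r + 3)) + (4r + 4(r + 1)^3 + 5).
Simplifying, A(r+1) = (r + 1)(r^3 + 5r^2 + 10r + 9) = (r+1)((r+1)^3 + 2(r+1)^2 + 3(r+1) + 3),
which is the closed form with n = r+1.
Hence, by induction on n, the claim holds for every n ≥ 1.

A(n) = n(n^3 + 2n^2 + 3n + 3)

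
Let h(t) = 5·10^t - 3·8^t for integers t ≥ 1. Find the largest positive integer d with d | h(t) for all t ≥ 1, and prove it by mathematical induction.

Computing the first values: h(1) = 26 and h(2) = 308; gcd(26, 308) = 2, so d ≤ 2.
We prove 2 | 5·10^t - 3·8^t for all t ≥ 1 by induction on t.
Base step (t = 1): h(1) = 26 = 2·(13), so 2 | h(1).
Suppose the result is true for t = p, i.e. 2 | h(p). Then
h(p+1) − 10·h(p) = (5·10^(p+1) - 3·8^(p+1)) − 10·(5·10^p - 3·8^p) = (-3)·8^p·(8 − 10) = (6)·8^p. Since 2 | h(p) by the inductive hypothesis, 2 | 10·h(p); and 2 | 6 since 6 = 2·3. Therefore 2 | h(p+1).
By the principle of mathematical induction, the result holds for all t ≥ 1.
Therefore the largest such d is 2.

d = 2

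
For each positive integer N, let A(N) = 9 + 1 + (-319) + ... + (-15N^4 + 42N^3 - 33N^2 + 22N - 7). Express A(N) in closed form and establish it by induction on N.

A(N) = -N(3N^4 - 3N^3 - 5N^2 - 5N + 1)

We claim A(N) = -N(3N^4 - 3N^3 - 5N^2 - 5N + 1) for all N ≥ 1.
Base step (N = 1): A(1) = 9, and the closed form gives 9. They agree.
Inductive step: assume the claim holds for N = m, so A(m) = m(-3m^4 + 3m^3 + 5m^2 + 5m - 1).
Then A(m+1) = A(m) + (-15m^4 - 18m^3 + 3m^2 + 22m + 9) = (m(-3m^4 + 3m^3 + 5m^2 + 5m - 1)) + (-15m^4 - 18m^3 + 3m^2 + 22m + 9).
Simplifying, A(m+1) = -(m + 1)(3m^4 + 9m^3 + 4m^2 - 12m - 9) = -(m+1)(3(m+1)^4 - 3(m+1)^3 - 5(m+1)^2 - 5(m+1) + 1),
which is the closed form with N = m+1.
By the principle of mathematical induction, the result holds for all N ≥ 1.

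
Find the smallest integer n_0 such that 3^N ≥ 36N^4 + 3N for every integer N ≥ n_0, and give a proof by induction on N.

At N = 12: 531441 < 746532, so the inequality fails and n_0 ≥ 13. We prove 3^N ≥ 36N^4 + 3N for all N ≥ 13.
When N = 13: 3^N = 1594323 and 36N^4 + 3N = 1028235, so 1594323 ≥ 1028235.
Inductive step: assume the claim holds for N = j, so 3^j ≥ 36j^4 + 3j.
Then 3^(j + 1) = 3·(3^j) ≥ 3·(36j^4 + 3j).
Also, for j ≥ 13 we have 3·(36j^4 + 3j) ≥ 36(j+1)^4 + 3(j+1), since 3·(36j^4 + 3j) − (36(j+1)^4 + 3(j+1)) = 72j^4 - 144j^3 - 216j^2 - 138j - 39, which is nonnegative for all j ≥ 13.
Combining, 3^(j + 1) ≥ 36(j+1)^4 + 3(j+1).
By the principle of mathematical induction, the result holds for all N ≥ 13.
Hence the smallest such n_0 is 13.

n_0 = 13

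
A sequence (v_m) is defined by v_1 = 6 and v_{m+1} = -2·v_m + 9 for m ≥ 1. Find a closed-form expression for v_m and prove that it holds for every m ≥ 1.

Computing the first terms: v_1 = 6, v_2 = -3, v_3 = 15. This suggests v_m = 3(-2)^(m - 1) + 3.
When m = 1: the formula gives 6 = 6 = v_1.
Inductive step: suppose the statement holds for some i ≥ 1, so v_i = 3(-2)^(i - 1) + 3.
Then v_{i+1} = -2·v_i + 9 = -2·(3(-2)^(i - 1) + 3) + 9 = 3(-2)^i + 3 = 3(-2)^((i+1) - 1) + 3,
which is the claimed formula at m = i+1.
By induction, the statement is established for all m ≥ 1.

v_m = 3(-2)^(m - 1) + 3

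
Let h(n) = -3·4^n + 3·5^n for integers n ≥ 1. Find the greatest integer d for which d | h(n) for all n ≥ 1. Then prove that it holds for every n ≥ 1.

Computing the first values: h(1) = 3 and h(2) = 27; gcd(3, 27) = 3, so d ≤ 3.
We prove 3 | -3·4^n + 3·5^n for all n ≥ 1 by induction on n.
Base step (n = 1): h(1) = 3 = 3·(1), so 3 | h(1).
Suppose the result is true for n = m, i.e. 3 | h(m). Then
h(m+1) − 5·h(m) = (-3·4^(m+1) + 3·5^(m+1)) − 5·(-3·4^m + 3·5^m) = (-3)·4^m·(4 − 5) = (3)·4^m. Since 3 | h(m) by the inductive hypothesis, 3 | 5·h(m); and 3 | 3 since 3 = 3·1. Therefore 3 | h(m+1).
Hence, by induction on n, the claim holds for every n ≥ 1.
Therefore the largest such d is 3.

d = 3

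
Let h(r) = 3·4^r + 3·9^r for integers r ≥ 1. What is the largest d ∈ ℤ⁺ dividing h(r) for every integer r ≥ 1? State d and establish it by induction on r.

d = 3

Computing the first values: h(1) = 39 and h(2) = 291; gcd(39, 291) = 3, so d ≤ 3.
We prove 3 | 3·4^r + 3·9^r for all r ≥ 1 by induction on r.
Base case (r = 1): h(1) = 39 = 3·(13), so 3 | h(1).
Inductive step: assume the claim holds for r = i, i.e. 3 | h(i). Then
h(i+1) − 9·h(i) = (3·4^(i+1) + 3·9^(i+1)) − 9·(3·4^i + 3·9^i) = (3)·4^i·(4 − 9) = (-15)·4^i. Since 3 | h(i) by the inductive hypothesis, 3 | 9·h(i); and 3 | -15 since -15 = 3·-5. Therefore 3 | h(i+1).
By the principle of mathematical induction, the result holds for all r ≥ 1.
Therefore the largest such d is 3.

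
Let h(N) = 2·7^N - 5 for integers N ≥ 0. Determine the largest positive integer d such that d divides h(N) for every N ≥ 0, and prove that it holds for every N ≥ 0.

d = 3

Computing the first values: h(0) = -3 and h(1) = 9; gcd(-3, 9) = 3, so d ≤ 3.
We prove 3 | 2·7^N - 5 for all N ≥ 0 by induction on N.
Base case (N = 0): h(0) = -3 = 3·(-1), so 3 | h(0).
Inductive step: suppose the statement holds for some p ≥ 0, i.e. 3 | h(p). Then
h(p+1) = 2·7^(p+1) - 5 = 7·(2·7^p - 5) + 30 = 7·h(p) + 30. The first term is divisible by 3 by the inductive hypothesis, and 30 is divisible by 3. Hence 3 | h(p+1).
By induction, the statement is established for all N ≥ 0.
Therefore the largest such d is 3.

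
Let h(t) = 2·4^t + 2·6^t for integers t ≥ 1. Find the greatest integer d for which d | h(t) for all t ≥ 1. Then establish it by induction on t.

d = 4

Computing the first values: h(1) = 20 and h(2) = 104; gcd(20, 104) = 4, so d ≤ 4.
We prove 4 | 2·4^t + 2·6^t for all t ≥ 1 by induction on t.
Base step (t = 1): h(1) = 20 = 4·(5), so 4 | h(1).
Inductive step: assume the claim holds for t = m, i.e. 4 | h(m). Then
h(m+1) − 6·h(m) = (2·4^(m+1) + 2·6^(m+1)) − 6·(2·4^m + 2·6^m) = (2)·4^m·(4 − 6) = (-4)·4^m. Since 4 | h(m) by the inductive hypothesis, 4 | 6·h(m); and 4 | -4 since -4 = 4·-1. Therefore 4 | h(m+1).
This completes the induction.
Therefore the largest such d is 4.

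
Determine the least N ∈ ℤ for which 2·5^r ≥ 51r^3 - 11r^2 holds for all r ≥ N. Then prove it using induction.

At r = 4: 1250 < 3088, so the inequality fails and N ≥ 5. We prove 2·5^r ≥ 51r^3 - 11r^2 for all r ≥ 5.
When r = 5: 2·5^r = 6250 and 51r^3 - 11r^2 = 6100, so 6250 ≥ 6100.
For the inductive step, assume it holds for an arbitrary i ≥ 5, so 2·5^i ≥ 51i^3 - 11i^2.
Then 2·5^(i + 1) = 5·(2·5^i) ≥ 5·(51i^3 - 11i^2).
Also, for i ≥ 5 we have 5·(51i^3 - 11i^2) ≥ 51(i+1)^3 - 11(i+1)^2, since 5·(51i^3 - 11i^2) − (51(i+1)^3 - 11(i+1)^2) = 204i^3 - 197i^2 - 131i - 40, which is nonnegative for all i ≥ 5.
Combining, 2·5^(i + 1) ≥ 51(i+1)^3 - 11(i+1)^2.
Hence, by induction on r, the claim holds for every r ≥ 5.
Hence the smallest such N is 5.

N = 5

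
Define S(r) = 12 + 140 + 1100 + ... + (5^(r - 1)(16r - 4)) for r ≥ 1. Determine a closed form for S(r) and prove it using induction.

S(r) = 2·5^r(2r - 1) + 2

We claim S(r) = 2·5^r(2r - 1) + 2 for all r ≥ 1.
For the base case r = 1: S(1) = 12, and the closed form gives 12. They agree.
For the inductive step, assume it holds for an arbitrary k ≥ 1, so S(k) = 2·5^k(2k - 1) + 2.
Then S(k+1) = S(k) + (5^k(16k + 12)) = (2·5^k(2k - 1) + 2) + (5^k(16k + 12)).
Simplifying, S(k+1) = 20·5^k·k + 10·5^k + 2 = 2·5^(k+1)(2(k+1) - 1) + 2,
which is the closed form with r = k+1.
Hence, by induction on r, the claim holds for every r ≥ 1.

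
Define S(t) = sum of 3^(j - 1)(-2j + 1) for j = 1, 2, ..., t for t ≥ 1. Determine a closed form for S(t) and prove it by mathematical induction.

We claim S(t) = 3^t(-t + 1) - 1 for all t ≥ 1.
For the base case t = 1: S(1) = -1, and the closed form gives -1. They agree.
Suppose the result is true for t = j, so S(j) = 3^j(-j + 1) - 1.
Then S(j+1) = S(j) + (3^j(-2j - 1)) = (3^j(-j + 1) - 1) + (3^j(-2j - 1)).
Simplifying, S(j+1) = -3·3^j·j - 1 = 3^(j+1)(-(j+1) + 1) - 1,
which is the closed form with t = j+1.
This completes the induction.

S(t) = 3^t(-t + 1) - 1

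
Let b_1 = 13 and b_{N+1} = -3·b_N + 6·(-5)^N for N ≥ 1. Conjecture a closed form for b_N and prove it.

Computing the first terms: b_1 = 13, b_2 = -69, b_3 = 357. This suggests b_N = -2(-3)^(N - 1) - 3(-5)^N.
For the base case N = 1: the formula gives 13 = 13 = b_1.
Inductive step: assume the claim holds for N = p, so b_p = -2(-3)^(p - 1) - 3(-5)^p.
Then b_{p+1} = -3·b_p + 6·(-5)^p = -3·(-2(-3)^(p - 1) - 3(-5)^p) + 6·(-5)^p = -2(-3)^p - 3(-5)^(p + 1) = -2(-3)^((p+1) - 1) - 3(-5)^(p+1),
which is the claimed formula at N = p+1.
This completes the induction.

b_N = -2(-3)^(N - 1) - 3(-5)^N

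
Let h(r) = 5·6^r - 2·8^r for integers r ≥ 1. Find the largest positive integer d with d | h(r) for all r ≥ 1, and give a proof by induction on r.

Computing the first values: h(1) = 14 and h(2) = 52; gcd(14, 52) = 2, so d ≤ 2.
We prove 2 | 5·6^r - 2·8^r for all r ≥ 1 by induction on r.
For the base case r = 1: h(1) = 14 = 2·(7), so 2 | h(1).
Suppose the result is true for r = p, i.e. 2 | h(p). Then
h(p+1) − 8·h(p) = (5·6^(p+1) - 2·8^(p+1)) − 8·(5·6^p - 2·8^p) = (5)·6^p·(6 − 8) = (-10)·6^p. Since 2 | h(p) by the inductive hypothesis, 2 | 8·h(p); and 2 | -10 since -10 = 2·-5. Therefore 2 | h(p+1).
This completes the induction.
Therefore the largest such d is 2.

d = 2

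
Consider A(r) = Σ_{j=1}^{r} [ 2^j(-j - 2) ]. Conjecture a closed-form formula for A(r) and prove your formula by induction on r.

A(r) = -2·2^r(r + 1) + 2

We claim A(r) = -2·2^r(r + 1) + 2 for all r ≥ 1.
When r = 1: A(1) = -6, and the closed form gives -6. They agree.
For the inductive step, assume it holds for an arbitrary j ≥ 1, so A(j) = -2·2^j(j + 1) + 2.
Then A(j+1) = A(j) + (2^(j + 1)(-j - 3)) = (-2·2^j(j + 1) + 2) + (2^(j + 1)(-j - 3)).
Simplifying, A(j+1) = -4·2^j·j - 8·2^j + 2 = -2·2^(j+1)((j+1) + 1) + 2,
which is the closed form with r = j+1.
This completes the induction.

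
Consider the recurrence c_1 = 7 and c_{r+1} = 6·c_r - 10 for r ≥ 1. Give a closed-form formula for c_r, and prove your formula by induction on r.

c_r = 5·6^(r - 1) + 2

Computing the first terms: c_1 = 7, c_2 = 32, c_3 = 182. This suggests c_r = 5·6^(r - 1) + 2.
When r = 1: the formula gives 7 = 7 = c_1.
Inductive step: assume the claim holds for r = k, so c_k = 5·6^(k - 1) + 2.
Then c_{k+1} = 6·c_k - 10 = 6·(5·6^(k - 1) + 2) - 10 = 5·6^k + 2 = 5·6^((k+1) - 1) + 2,
which is the claimed formula at r = k+1.
By the principle of mathematical induction, the result holds for all r ≥ 1.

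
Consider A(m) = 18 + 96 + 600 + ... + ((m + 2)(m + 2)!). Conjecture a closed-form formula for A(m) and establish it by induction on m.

We claim A(m) = (m + 3)! - 6 for all m ≥ 1.
Base case (m = 1): A(1) = 18, and the closed form gives 18. They agree.
Inductive step: assume the claim holds for m = i, so A(i) = (i + 3)! - 6.
Then A(i+1) = A(i) + ((i + 3)(i + 3)!) = ((i + 3)! - 6) + ((i + 3)(i + 3)!).
Simplifying, A(i+1) = ((i+1) + 3)! - 6,
which is the closed form with m = i+1.
This completes the induction.

A(m) = (m + 3)! - 6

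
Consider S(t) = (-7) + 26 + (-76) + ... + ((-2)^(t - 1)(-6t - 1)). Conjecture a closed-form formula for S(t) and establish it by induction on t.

S(t) = (-2)^t(2t + 1) - 1

We claim S(t) = (-2)^t(2t + 1) - 1 for all t ≥ 1.
Base case (t = 1): S(1) = -7, and the closed form gives -7. They agree.
Inductive step: assume the claim holds for t = r, so S(r) = (-2)^r(2r + 1) - 1.
Then S(r+1) = S(r) + ((-2)^r(-6r - 7)) = ((-2)^r(2r + 1) - 1) + ((-2)^r(-6r - 7)).
Simplifying, S(r+1) = -4(-2)^r·r - 6(-2)^r - 1 = (-2)^(r+1)(2(r+1) + 1) - 1,
which is the closed form with t = r+1.
By induction, the statement is established for all t ≥ 1.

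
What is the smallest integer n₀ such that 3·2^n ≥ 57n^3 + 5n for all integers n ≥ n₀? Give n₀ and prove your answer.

n₀ = 17

At n = 16: 196608 < 233552, so the inequality fails and n₀ ≥ 17. We prove 3·2^n ≥ 57n^3 + 5n for all n ≥ 17.
When n = 17: 3·2^n = 393216 and 57n^3 + 5n = 280126, so 393216 ≥ 280126.
Inductive step: suppose the statement holds for some r ≥ 17, so 3·2^r ≥ 57r^3 + 5r.
Then 3·2^(r + 1) = 2·(3·2^r) ≥ 2·(57r^3 + 5r).
Also, for r ≥ 17 we have 2·(57r^3 + 5r) ≥ 57(r+1)^3 + 5(r+1), since 2·(57r^3 + 5r) − (57(r+1)^3 + 5(r+1)) = 57r^3 - 171r^2 - 166r - 62, which is nonnegative for all r ≥ 17.
Combining, 3·2^(r + 1) ≥ 57(r+1)^3 + 5(r+1).
Hence, by induction on n, the claim holds for every n ≥ 17.
Hence the smallest such n₀ is 17.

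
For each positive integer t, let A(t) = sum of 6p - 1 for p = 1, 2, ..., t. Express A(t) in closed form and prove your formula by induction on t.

We claim A(t) = t(3t + 2) for all t ≥ 1.
Base case (t = 1): A(1) = 5, and the closed form gives 5. They agree.
Inductive step: assume the claim holds for t = p, so A(p) = p(3p + 2).
Then A(p+1) = A(p) + (6p + 5) = (p(3p + 2)) + (6p + 5).
Simplifying, A(p+1) = (p + 1)(3p + 5) = (p+1)(3(p+1) + 2),
which is the closed form with t = p+1.
By induction, the statement is established for all t ≥ 1.

A(t) = t(3t + 2)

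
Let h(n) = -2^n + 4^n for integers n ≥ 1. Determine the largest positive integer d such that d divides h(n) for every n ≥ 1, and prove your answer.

d = 2

Computing the first values: h(1) = 2 and h(2) = 12; gcd(2, 12) = 2, so d ≤ 2.
We prove 2 | -2^n + 4^n for all n ≥ 1 by induction on n.
For the base case n = 1: h(1) = 2 = 2·(1), so 2 | h(1).
Suppose the result is true for n = j, i.e. 2 | h(j). Then
4^{j+1} − 2^{j+1} = 4·4^j − 2·2^j = 4·(4^j − 2^j) + (2)·2^j. The first term is divisible by 2 by the inductive hypothesis, and the second term (2)·2^j is divisible by 2 since 2 | 2. Hence 2 | h(j+1).
By the principle of mathematical induction, the result holds for all n ≥ 1.
Therefore the largest such d is 2.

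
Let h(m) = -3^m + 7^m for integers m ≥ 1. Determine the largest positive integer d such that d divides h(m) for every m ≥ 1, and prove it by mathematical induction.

d = 4

Computing the first values: h(1) = 4 and h(2) = 40; gcd(4, 40) = 4, so d ≤ 4.
We prove 4 | -3^m + 7^m for all m ≥ 1 by induction on m.
Base step (m = 1): h(1) = 4 = 4·(1), so 4 | h(1).
Inductive step: suppose the statement holds for some i ≥ 1, i.e. 4 | h(i). Then
7^{i+1} − 3^{i+1} = 7·7^i − 3·3^i = 7·(7^i − 3^i) + (4)·3^i. The first term is divisible by 4 by the inductive hypothesis, and the second term (4)·3^i is divisible by 4 since 4 | 4. Hence 4 | h(i+1).
By induction, the statement is established for all m ≥ 1.
Therefore the largest such d is 4.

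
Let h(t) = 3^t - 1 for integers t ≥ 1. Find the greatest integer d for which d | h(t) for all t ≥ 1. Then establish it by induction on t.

Computing the first values: h(1) = 2 and h(2) = 8; gcd(2, 8) = 2, so d ≤ 2.
We prove 2 | 3^t - 1 for all t ≥ 1 by induction on t.
For the base case t = 1: h(1) = 2 = 2·(1), so 2 | h(1).
For the inductive step, assume it holds for an arbitrary p ≥ 1, i.e. 2 | h(p). Then
3^{p+1} − 1^{p+1} = 3·3^p − 1·1^p = 3·(3^p − 1^p) + (2)·1^p. The first term is divisible by 2 by the inductive hypothesis, and the second term (2)·1^p is divisible by 2 since 2 | 2. Hence 2 | h(p+1).
Hence, by induction on t, the claim holds for every t ≥ 1.
Therefore the largest such d is 2.

d = 2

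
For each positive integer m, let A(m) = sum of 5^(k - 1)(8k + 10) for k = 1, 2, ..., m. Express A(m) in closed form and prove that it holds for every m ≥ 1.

We claim A(m) = 2·5^m(m + 1) - 2 for all m ≥ 1.
Base step (m = 1): A(1) = 18, and the closed form gives 18. They agree.
Inductive step: suppose the statement holds for some k ≥ 1, so A(k) = 2·5^k(k + 1) - 2.
Then A(k+1) = A(k) + (5^k(8k + 18)) = (2·5^k(k + 1) - 2) + (5^k(8k + 18)).
Simplifying, A(k+1) = 10·5^k·k + 20·5^k - 2 = 2·5^(k+1)((k+1) + 1) - 2,
which is the closed form with m = k+1.
This completes the induction.

A(m) = 2·5^m(m + 1) - 2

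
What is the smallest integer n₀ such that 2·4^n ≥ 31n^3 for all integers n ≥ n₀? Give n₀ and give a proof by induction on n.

At n = 5: 2048 < 3875, so the inequality fails and n₀ ≥ 6. We prove 2·4^n ≥ 31n^3 for all n ≥ 6.
Base step (n = 6): 2·4^n = 8192 and 31n^3 = 6696, so 8192 ≥ 6696.
Inductive step: suppose the statement holds for some m ≥ 6, so 2·4^m ≥ 31m^3.
Then 2·4^(m + 1) = 4·(2·4^m) ≥ 4·(31m^3).
Also, for m ≥ 6 we have 4·(31m^3) ≥ 31(m+1)^3, since 4 ≥ (1 + 1/m)^3 for all m ≥ 6.
Combining, 2·4^(m + 1) ≥ 31(m+1)^3.
By induction, the statement is established for all n ≥ 6.
Hence the smallest such n₀ is 6.

n₀ = 6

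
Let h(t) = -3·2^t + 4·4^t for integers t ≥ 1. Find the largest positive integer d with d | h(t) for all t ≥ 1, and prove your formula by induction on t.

d = 2

Computing the first values: h(1) = 10 and h(2) = 52; gcd(10, 52) = 2, so d ≤ 2.
We prove 2 | -3·2^t + 4·4^t for all t ≥ 1 by induction on t.
When t = 1: h(1) = 10 = 2·(5), so 2 | h(1).
Suppose the result is true for t = k, i.e. 2 | h(k). Then
h(k+1) − 4·h(k) = (-3·2^(k+1) + 4·4^(k+1)) − 4·(-3·2^k + 4·4^k) = (-3)·2^k·(2 − 4) = (6)·2^k. Since 2 | h(k) by the inductive hypothesis, 2 | 4·h(k); and 2 | 6 since 6 = 2·3. Therefore 2 | h(k+1).
This completes the induction.
Therefore the largest such d is 2.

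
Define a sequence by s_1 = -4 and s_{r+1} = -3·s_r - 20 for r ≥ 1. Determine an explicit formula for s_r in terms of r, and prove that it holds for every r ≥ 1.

Computing the first terms: s_1 = -4, s_2 = -8, s_3 = 4. This suggests s_r = (-3)^(r - 1) - 5.
For the base case r = 1: the formula gives -4 = -4 = s_1.
Inductive step: suppose the statement holds for some i ≥ 1, so s_i = (-3)^(i - 1) - 5.
Then s_{i+1} = -3·s_i - 20 = -3·((-3)^(i - 1) - 5) - 20 = (-3)^i - 5 = (-3)^((i+1) - 1) - 5,
which is the claimed formula at r = i+1.
By induction, the statement is established for all r ≥ 1.

s_r = (-3)^(r - 1) - 5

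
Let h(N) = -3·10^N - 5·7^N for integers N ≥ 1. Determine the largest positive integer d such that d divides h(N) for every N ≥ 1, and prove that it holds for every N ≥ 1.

Computing the first values: h(1) = -65 and h(2) = -545; gcd(-65, -545) = 5, so d ≤ 5.
We prove 5 | -3·10^N - 5·7^N for all N ≥ 1 by induction on N.
For the base case N = 1: h(1) = -65 = 5·(-13), so 5 | h(1).
Inductive step: suppose the statement holds for some p ≥ 1, i.e. 5 | h(p). Then
h(p+1) − 10·h(p) = (-3·10^(p+1) - 5·7^(p+1)) − 10·(-3·10^p - 5·7^p) = (-5)·7^p·(7 − 10) = (15)·7^p. Since 5 | h(p) by the inductive hypothesis, 5 | 10·h(p); and 5 | 15 since 15 = 5·3. Therefore 5 | h(p+1).
This completes the induction.
Therefore the largest such d is 5.

d = 5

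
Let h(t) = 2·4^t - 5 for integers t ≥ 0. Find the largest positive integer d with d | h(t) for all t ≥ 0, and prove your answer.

d = 3

Computing the first values: h(0) = -3 and h(1) = 3; gcd(-3, 3) = 3, so d ≤ 3.
We prove 3 | 2·4^t - 5 for all t ≥ 0 by induction on t.
Base step (t = 0): h(0) = -3 = 3·(-1), so 3 | h(0).
For the inductive step, assume it holds for an arbitrary i ≥ 0, i.e. 3 | h(i). Then
h(i+1) = 2·4^(i+1) - 5 = 4·(2·4^i - 5) + 15 = 4·h(i) + 15. The first term is divisible by 3 by the inductive hypothesis, and 15 is divisible by 3. Hence 3 | h(i+1).
By induction, the statement is established for all t ≥ 0.
Therefore the largest such d is 3.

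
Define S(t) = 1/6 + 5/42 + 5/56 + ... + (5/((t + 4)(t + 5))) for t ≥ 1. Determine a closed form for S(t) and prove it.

We claim S(t) = t/(t + 5) for all t ≥ 1.
For the base case t = 1: S(1) = 1/6, and the closed form gives 1/6. They agree.
For the inductive step, assume it holds for an arbitrary m ≥ 1, so S(m) = m/(m + 5).
Then S(m+1) = S(m) + (5/((m + 5)(m + 6))) = (m/(m + 5)) + (5/((m + 5)(m + 6))).
Simplifying, S(m+1) = (m + 1)/(m + 6) = (m+1)/((m+1) + 5),
which is the closed form with t = m+1.
This completes the induction.

S(t) = t/(t + 5)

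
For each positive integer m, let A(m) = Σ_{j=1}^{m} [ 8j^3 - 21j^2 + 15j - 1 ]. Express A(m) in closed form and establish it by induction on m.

A(m) = m(2m^3 - 3m^2 - m + 3)

We claim A(m) = m(2m^3 - 3m^2 - m + 3) for all m ≥ 1.
For the base case m = 1: A(1) = 1, and the closed form gives 1. They agree.
Inductive step: suppose the statement holds for some j ≥ 1, so A(j) = j(2j^3 - 3j^2 - j + 3).
Then A(j+1) = A(j) + (8j^3 + 3j^2 - 3j + 1) = (j(2j^3 - 3j^2 - j + 3)) + (8j^3 + 3j^2 - 3j + 1).
Simplifying, A(j+1) = (j + 1)(2j^3 + 3j^2 - j + 1) = (j+1)(2(j+1)^3 - 3(j+1)^2 - (j+1) + 3),
which is the closed form with m = j+1.
This completes the induction.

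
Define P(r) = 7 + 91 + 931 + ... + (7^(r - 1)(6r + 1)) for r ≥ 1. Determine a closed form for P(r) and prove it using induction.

P(r) = 7^r·r

We claim P(r) = 7^r·r for all r ≥ 1.
Base step (r = 1): P(1) = 7, and the closed form gives 7. They agree.
Suppose the result is true for r = i, so P(i) = 7^i·i.
Then P(i+1) = P(i) + (7^i(6i + 7)) = (7^i·i) + (7^i(6i + 7)).
Simplifying, P(i+1) = 7^(i + 1)(i + 1) = 7^(i+1)·(i+1),
which is the closed form with r = i+1.
By induction, the statement is established for all r ≥ 1.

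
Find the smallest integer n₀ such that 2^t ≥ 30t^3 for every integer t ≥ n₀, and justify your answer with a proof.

At t = 17: 131072 < 147390, so the inequality fails and n₀ ≥ 18. We prove 2^t ≥ 30t^3 for all t ≥ 18.
Base case (t = 18): 2^t = 262144 and 30t^3 = 174960, so 262144 ≥ 174960.
Suppose the result is true for t = i, so 2^i ≥ 30i^3.
Then 2^(i + 1) = 2·(2^i) ≥ 2·(30i^3).
Also, for i ≥ 18 we have 2·(30i^3) ≥ 30(i+1)^3, since 2 ≥ (1 + 1/i)^3 for all i ≥ 18.
Combining, 2^(i + 1) ≥ 30(i+1)^3.
By the principle of mathematical induction, the result holds for all t ≥ 18.
Hence the smallest such n₀ is 18.

n₀ = 18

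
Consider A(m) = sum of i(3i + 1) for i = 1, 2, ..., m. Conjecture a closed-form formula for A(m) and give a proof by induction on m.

A(m) = m(m + 1)^2

We claim A(m) = m(m + 1)^2 for all m ≥ 1.
Base case (m = 1): A(1) = 4, and the closed form gives 4. They agree.
Suppose the result is true for m = i, so A(i) = i(i^2 + 2i + 1).
Then A(i+1) = A(i) + ((i + 1)(3i + 4)) = (i(i^2 + 2i + 1)) + ((i + 1)(3i + 4)).
Simplifying, A(i+1) = (i + 1)(i + 2)^2 = (i+1)((i+1) + 1)^2,
which is the closed form with m = i+1.
This completes the induction.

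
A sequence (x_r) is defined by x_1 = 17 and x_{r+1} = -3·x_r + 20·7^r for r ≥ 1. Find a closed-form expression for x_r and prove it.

x_r = -(-3)^r + 2·7^r

Computing the first terms: x_1 = 17, x_2 = 89, x_3 = 713. This suggests x_r = -(-3)^r + 2·7^r.
For the base case r = 1: the formula gives 17 = 17 = x_1.
For the inductive step, assume it holds for an arbitrary k ≥ 1, so x_k = -(-3)^k + 2·7^k.
Then x_{k+1} = -3·x_k + 20·7^k = -3·(-(-3)^k + 2·7^k) + 20·7^k = -(-3)^(k + 1) + 2·7^(k + 1),
which is the claimed formula at r = k+1.
By the principle of mathematical induction, the result holds for all r ≥ 1.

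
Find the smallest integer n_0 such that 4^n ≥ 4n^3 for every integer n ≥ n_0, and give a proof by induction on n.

At n = 3: 64 < 108, so the inequality fails and n_0 ≥ 4. We prove 4^n ≥ 4n^3 for all n ≥ 4.
When n = 4: 4^n = 256 and 4n^3 = 256, so 256 ≥ 256.
Inductive step: assume the claim holds for n = m, so 4^m ≥ 4m^3.
Then 4^(m + 1) = 4·(4^m) ≥ 4·(4m^3).
Also, for m ≥ 4 we have 4·(4m^3) ≥ 4(m+1)^3, since 4 ≥ (1 + 1/m)^3 for all m ≥ 4.
Combining, 4^(m + 1) ≥ 4(m+1)^3.
This completes the induction.
Hence the smallest such n_0 is 4.

n_0 = 4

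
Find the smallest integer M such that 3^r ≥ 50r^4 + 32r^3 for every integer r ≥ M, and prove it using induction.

M = 13

At r = 12: 531441 < 1092096, so the inequality fails and M ≥ 13. We prove 3^r ≥ 50r^4 + 32r^3 for all r ≥ 13.
When r = 13: 3^r = 1594323 and 50r^4 + 32r^3 = 1498354, so 1594323 ≥ 1498354.
For the inductive step, assume it holds for an arbitrary p ≥ 13, so 3^p ≥ 50p^4 + 32p^3.
Then 3^(p + 1) = 3·(3^p) ≥ 3·(50p^4 + 32p^3).
Also, for p ≥ 13 we have 3·(50p^4 + 32p^3) ≥ 50(p+1)^4 + 32(p+1)^3, since 3·(50p^4 + 32p^3) − (50(p+1)^4 + 32(p+1)^3) = 100p^4 - 136p^3 - 396p^2 - 296p - 82, which is nonnegative for all p ≥ 13.
Combining, 3^(p + 1) ≥ 50(p+1)^4 + 32(p+1)^3.
By the principle of mathematical induction, the result holds for all r ≥ 13.
Hence the smallest such M is 13.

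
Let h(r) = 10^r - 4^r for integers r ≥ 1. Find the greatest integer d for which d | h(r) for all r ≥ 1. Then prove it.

Computing the first values: h(1) = 6 and h(2) = 84; gcd(6, 84) = 6, so d ≤ 6.
We prove 6 | 10^r - 4^r for all r ≥ 1 by induction on r.
Base step (r = 1): h(1) = 6 = 6·(1), so 6 | h(1).
Inductive step: suppose the statement holds for some m ≥ 1, i.e. 6 | h(m). Then
10^{m+1} − 4^{m+1} = 10·10^m − 4·4^m = 10·(10^m − 4^m) + (6)·4^m. The first term is divisible by 6 by the inductive hypothesis, and the second term (6)·4^m is divisible by 6 since 6 | 6. Hence 6 | h(m+1).
By the principle of mathematical induction, the result holds for all r ≥ 1.
Therefore the largest such d is 6.

d = 6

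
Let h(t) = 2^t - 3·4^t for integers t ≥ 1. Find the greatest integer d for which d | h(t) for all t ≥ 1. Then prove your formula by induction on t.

d = 2

Computing the first values: h(1) = -10 and h(2) = -44; gcd(-10, -44) = 2, so d ≤ 2.
We prove 2 | 2^t - 3·4^t for all t ≥ 1 by induction on t.
When t = 1: h(1) = -10 = 2·(-5), so 2 | h(1).
Inductive step: assume the claim holds for t = p, i.e. 2 | h(p). Then
h(p+1) − 4·h(p) = (2^(p+1) - 3·4^(p+1)) − 4·(2^p - 3·4^p) = (1)·2^p·(2 − 4) = (-2)·2^p. Since 2 | h(p) by the inductive hypothesis, 2 | 4·h(p); and 2 | -2 since -2 = 2·-1. Therefore 2 | h(p+1).
By induction, the statement is established for all t ≥ 1.
Therefore the largest such d is 2.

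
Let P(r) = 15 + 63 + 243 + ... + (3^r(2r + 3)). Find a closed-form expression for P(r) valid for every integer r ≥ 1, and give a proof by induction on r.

We claim P(r) = 3·3^r(r + 1) - 3 for all r ≥ 1.
Base case (r = 1): P(1) = 15, and the closed form gives 15. They agree.
For the inductive step, assume it holds for an arbitrary p ≥ 1, so P(p) = 3·3^p(p + 1) - 3.
Then P(p+1) = P(p) + (3^(p + 1)(2p + 5)) = (3·3^p(p + 1) - 3) + (3^(p + 1)(2p + 5)).
Simplifying, P(p+1) = 9·3^p·p + 18·3^p - 3 = 3·3^(p+1)((p+1) + 1) - 3,
which is the closed form with r = p+1.
By the principle of mathematical induction, the result holds for all r ≥ 1.

P(r) = 3·3^r(r + 1) - 3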